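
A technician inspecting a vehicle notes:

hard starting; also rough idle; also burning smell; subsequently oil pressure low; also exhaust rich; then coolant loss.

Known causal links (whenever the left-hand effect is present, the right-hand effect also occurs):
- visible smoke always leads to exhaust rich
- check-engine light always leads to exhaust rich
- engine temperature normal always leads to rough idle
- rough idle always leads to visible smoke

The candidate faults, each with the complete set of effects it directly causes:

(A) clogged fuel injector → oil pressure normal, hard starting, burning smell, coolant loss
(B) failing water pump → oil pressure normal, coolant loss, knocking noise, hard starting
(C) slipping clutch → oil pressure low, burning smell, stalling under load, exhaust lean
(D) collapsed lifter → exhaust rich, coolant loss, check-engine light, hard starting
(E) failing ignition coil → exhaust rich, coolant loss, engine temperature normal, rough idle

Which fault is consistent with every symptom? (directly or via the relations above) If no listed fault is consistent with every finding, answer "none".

none

Per-candidate check:
(A) clogged fuel injector — fails on rough idle, oil pressure low, exhaust rich (predicts oil pressure normal, not oil pressure low)
(B) failing water pump — hard starting match; rough idle miss; burning smell miss; oil pressure low miss; exhaust rich miss; coolant loss match
(C) slipping clutch — fails on hard starting, rough idle, exhaust rich, coolant loss (predicts exhaust lean, not exhaust rich)
(D) collapsed lifter — does not account for rough idle, burning smell, oil pressure low
(E) failing ignition coil — does not account for hard starting, burning smell, oil pressure low
No candidate is consistent with all observations.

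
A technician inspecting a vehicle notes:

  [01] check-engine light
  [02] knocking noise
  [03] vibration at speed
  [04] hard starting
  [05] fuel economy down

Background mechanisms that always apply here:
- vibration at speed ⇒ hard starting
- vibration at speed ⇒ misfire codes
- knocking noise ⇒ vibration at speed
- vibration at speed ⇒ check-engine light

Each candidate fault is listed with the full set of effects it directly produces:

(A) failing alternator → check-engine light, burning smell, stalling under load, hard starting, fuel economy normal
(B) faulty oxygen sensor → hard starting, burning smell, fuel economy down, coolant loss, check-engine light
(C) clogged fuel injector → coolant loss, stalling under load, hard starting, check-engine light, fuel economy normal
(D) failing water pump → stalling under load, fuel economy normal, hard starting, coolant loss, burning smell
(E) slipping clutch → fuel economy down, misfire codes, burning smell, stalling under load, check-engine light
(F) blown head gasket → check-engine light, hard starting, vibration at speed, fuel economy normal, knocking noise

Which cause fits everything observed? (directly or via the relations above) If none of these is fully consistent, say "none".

none

Checking each candidate against the observations:
(A) failing alternator — check-engine light +; knocking noise -; vibration at speed -; hard starting +; fuel economy down -
(B) faulty oxygen sensor — check-engine light +; knocking noise -; vibration at speed -; hard starting +; fuel economy down +
(C) clogged fuel injector — check-engine light +; knocking noise -; vibration at speed -; hard starting +; fuel economy down -
(D) failing water pump — fails on check-engine light, knocking noise, vibration at speed, fuel economy down (predicts fuel economy normal, not fuel economy down)
(E) slipping clutch — does not account for knocking noise, vibration at speed, hard starting
(F) blown head gasket — fails on fuel economy down (predicts fuel economy normal, not fuel economy down)
Every candidate fails on at least one observation.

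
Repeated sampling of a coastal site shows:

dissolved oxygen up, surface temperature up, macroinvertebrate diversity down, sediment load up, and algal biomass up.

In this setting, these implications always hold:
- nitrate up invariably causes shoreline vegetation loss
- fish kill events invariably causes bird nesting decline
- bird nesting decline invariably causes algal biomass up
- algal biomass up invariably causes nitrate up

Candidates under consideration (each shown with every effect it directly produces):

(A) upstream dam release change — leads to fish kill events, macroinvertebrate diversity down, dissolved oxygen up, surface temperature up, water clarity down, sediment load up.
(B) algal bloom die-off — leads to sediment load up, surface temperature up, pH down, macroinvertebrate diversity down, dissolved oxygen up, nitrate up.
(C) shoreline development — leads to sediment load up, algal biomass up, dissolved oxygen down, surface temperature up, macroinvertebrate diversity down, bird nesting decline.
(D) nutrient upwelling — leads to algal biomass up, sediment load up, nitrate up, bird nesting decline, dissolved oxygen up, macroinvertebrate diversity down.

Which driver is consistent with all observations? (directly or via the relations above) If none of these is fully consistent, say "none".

For each candidate, compare predicted effects to what was observed:
(A) upstream dam release change — accounts for every observation (algal biomass up by fish kill events → bird nesting decline → algal biomass up)
(B) algal bloom die-off — dissolved oxygen up yes; surface temperature up yes; macroinvertebrate diversity down yes; sediment load up yes; algal biomass up NO
(C) shoreline development — fails on dissolved oxygen up (predicts dissolved oxygen down, not dissolved oxygen up)
(D) nutrient upwelling — dissolved oxygen up yes; surface temperature up NO; macroinvertebrate diversity down yes; sediment load up yes; algal biomass up yes
(A) is the only candidate with no mismatches.

A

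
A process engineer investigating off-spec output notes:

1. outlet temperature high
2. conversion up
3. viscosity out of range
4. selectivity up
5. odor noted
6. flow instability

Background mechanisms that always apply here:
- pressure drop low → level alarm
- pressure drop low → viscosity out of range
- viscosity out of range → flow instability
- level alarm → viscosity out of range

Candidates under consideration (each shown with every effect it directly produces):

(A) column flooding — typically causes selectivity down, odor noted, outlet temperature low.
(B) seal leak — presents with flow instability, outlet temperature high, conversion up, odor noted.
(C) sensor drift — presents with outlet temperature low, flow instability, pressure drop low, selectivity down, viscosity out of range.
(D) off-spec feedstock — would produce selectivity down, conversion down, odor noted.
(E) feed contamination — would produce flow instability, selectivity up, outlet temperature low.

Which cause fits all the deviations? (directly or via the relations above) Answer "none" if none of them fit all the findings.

none

Testing each hypothesis:
(A) column flooding — fails on outlet temperature high, conversion up, viscosity out of range, selectivity up, flow instability (predicts outlet temperature low, not outlet temperature high; predicts selectivity down, not selectivity up)
(B) seal leak — outlet temperature high match; conversion up match; viscosity out of range miss; selectivity up miss; odor noted match; flow instability match
(C) sensor drift — outlet temperature high miss; conversion up miss; viscosity out of range match; selectivity up miss; odor noted miss; flow instability match
(D) off-spec feedstock — outlet temperature high miss; conversion up miss; viscosity out of range miss; selectivity up miss; odor noted match; flow instability miss
(E) feed contamination — outlet temperature high miss; conversion up miss; viscosity out of range miss; selectivity up match; odor noted miss; flow instability match
None of the listed candidates fits everything.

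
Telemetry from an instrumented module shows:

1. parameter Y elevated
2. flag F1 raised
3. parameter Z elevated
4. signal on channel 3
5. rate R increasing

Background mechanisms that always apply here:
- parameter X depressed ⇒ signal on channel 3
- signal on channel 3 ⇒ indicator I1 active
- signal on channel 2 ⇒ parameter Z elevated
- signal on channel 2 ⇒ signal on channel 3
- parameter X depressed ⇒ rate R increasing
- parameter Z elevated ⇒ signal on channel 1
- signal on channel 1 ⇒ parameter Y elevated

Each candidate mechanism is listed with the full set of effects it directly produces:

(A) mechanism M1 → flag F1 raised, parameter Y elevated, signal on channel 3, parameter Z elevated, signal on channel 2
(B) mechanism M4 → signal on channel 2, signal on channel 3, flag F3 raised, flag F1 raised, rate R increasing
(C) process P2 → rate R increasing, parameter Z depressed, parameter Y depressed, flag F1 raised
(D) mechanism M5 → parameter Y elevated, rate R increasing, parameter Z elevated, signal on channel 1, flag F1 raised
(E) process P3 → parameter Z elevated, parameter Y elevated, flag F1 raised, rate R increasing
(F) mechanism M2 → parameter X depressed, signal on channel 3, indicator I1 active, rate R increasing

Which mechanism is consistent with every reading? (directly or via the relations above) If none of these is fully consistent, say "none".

Per-candidate check:
(A) mechanism M1 — does not account for rate R increasing
(B) mechanism M4 — accounts for every observation (parameter Y elevated by signal on channel 2 → parameter Z elevated → signal on channel 1 → parameter Y elevated)
(C) process P2 — fails on parameter Y elevated, parameter Z elevated, signal on channel 3 (predicts parameter Y depressed, not parameter Y elevated; predicts parameter Z depressed, not parameter Z elevated)
(D) mechanism M5 — does not account for signal on channel 3
(E) process P3 — does not account for signal on channel 3
(F) mechanism M2 — does not account for parameter Y elevated, flag F1 raised, parameter Z elevated
(B) alone accounts for all the evidence.

B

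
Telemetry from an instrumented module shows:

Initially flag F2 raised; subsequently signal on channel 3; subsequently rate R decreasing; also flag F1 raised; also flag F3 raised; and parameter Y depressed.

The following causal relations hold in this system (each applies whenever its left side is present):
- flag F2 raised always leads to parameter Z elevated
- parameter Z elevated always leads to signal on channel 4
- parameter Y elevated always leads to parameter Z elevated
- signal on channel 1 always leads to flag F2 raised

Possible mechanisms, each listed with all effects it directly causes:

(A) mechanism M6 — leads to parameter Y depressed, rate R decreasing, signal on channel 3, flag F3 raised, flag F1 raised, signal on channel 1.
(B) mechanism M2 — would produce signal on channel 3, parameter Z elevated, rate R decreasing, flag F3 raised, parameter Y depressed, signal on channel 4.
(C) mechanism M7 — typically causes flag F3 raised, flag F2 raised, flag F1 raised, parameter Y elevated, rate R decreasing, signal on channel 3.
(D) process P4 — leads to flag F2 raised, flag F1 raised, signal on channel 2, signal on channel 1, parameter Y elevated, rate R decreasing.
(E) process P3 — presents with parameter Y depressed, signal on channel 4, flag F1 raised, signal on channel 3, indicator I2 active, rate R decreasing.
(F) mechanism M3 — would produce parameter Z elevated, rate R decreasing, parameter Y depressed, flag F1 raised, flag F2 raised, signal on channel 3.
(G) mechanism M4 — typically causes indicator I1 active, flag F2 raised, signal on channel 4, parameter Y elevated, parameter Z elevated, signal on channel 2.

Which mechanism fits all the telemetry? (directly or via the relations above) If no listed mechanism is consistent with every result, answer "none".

A

Checking each candidate against the observations:
(A) mechanism M6 — accounts for every observation (flag F2 raised via signal on channel 1 → flag F2 raised)
(B) mechanism M2 — does not account for flag F2 raised, flag F1 raised
(C) mechanism M7 — flag F2 raised yes; signal on channel 3 yes; rate R decreasing yes; flag F1 raised yes; flag F3 raised yes; parameter Y depressed NO
(D) process P4 — fails on signal on channel 3, flag F3 raised, parameter Y depressed (predicts parameter Y elevated, not parameter Y depressed)
(E) process P3 — does not account for flag F2 raised, flag F3 raised
(F) mechanism M3 — flag F2 raised yes; signal on channel 3 yes; rate R decreasing yes; flag F1 raised yes; flag F3 raised NO; parameter Y depressed yes
(G) mechanism M4 — flag F2 raised yes; signal on channel 3 NO; rate R decreasing NO; flag F1 raised NO; flag F3 raised NO; parameter Y depressed NO
(A) alone accounts for all the evidence.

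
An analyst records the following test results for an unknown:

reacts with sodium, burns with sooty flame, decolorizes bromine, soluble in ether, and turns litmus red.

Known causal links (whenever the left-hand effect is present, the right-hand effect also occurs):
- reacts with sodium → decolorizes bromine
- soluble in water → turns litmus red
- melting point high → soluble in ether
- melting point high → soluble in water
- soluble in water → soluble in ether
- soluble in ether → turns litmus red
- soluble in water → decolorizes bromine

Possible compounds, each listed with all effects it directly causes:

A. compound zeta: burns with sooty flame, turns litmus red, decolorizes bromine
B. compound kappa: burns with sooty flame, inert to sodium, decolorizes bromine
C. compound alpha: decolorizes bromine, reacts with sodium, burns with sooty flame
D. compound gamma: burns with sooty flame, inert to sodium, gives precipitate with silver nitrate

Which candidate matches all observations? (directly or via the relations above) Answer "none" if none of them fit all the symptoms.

none

Checking each candidate against the observations:
(A) compound zeta — reacts with sodium miss; burns with sooty flame match; decolorizes bromine match; soluble in ether miss; turns litmus red match
(B) compound kappa — reacts with sodium miss; burns with sooty flame match; decolorizes bromine match; soluble in ether miss; turns litmus red miss
(C) compound alpha — reacts with sodium match; burns with sooty flame match; decolorizes bromine match; soluble in ether miss; turns litmus red miss
(D) compound gamma — reacts with sodium miss; burns with sooty flame match; decolorizes bromine miss; soluble in ether miss; turns litmus red miss
No candidate is consistent with all observations.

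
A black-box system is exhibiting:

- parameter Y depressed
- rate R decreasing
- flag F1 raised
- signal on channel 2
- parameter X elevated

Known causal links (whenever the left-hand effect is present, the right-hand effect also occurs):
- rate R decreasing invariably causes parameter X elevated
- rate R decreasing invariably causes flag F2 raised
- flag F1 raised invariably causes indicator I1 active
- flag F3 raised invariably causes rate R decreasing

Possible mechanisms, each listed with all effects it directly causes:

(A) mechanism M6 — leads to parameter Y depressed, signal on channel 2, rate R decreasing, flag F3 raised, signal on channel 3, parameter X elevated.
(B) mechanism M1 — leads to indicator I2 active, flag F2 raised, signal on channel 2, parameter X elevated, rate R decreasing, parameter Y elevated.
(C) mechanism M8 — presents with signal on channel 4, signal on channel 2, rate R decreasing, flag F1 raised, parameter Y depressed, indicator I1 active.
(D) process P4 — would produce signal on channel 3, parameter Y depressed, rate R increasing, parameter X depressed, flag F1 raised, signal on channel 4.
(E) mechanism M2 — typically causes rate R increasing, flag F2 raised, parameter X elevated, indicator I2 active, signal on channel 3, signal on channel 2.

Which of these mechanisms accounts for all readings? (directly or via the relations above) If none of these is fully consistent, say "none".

C

Checking each candidate against the observations:
(A) mechanism M6 — parameter Y depressed ✓; rate R decreasing ✓; flag F1 raised ✗; signal on channel 2 ✓; parameter X elevated ✓
(B) mechanism M1 — parameter Y depressed ✗; rate R decreasing ✓; flag F1 raised ✗; signal on channel 2 ✓; parameter X elevated ✓
(C) mechanism M8 — parameter Y depressed ✓; rate R decreasing ✓; flag F1 raised ✓; signal on channel 2 ✓; parameter X elevated ✓ (through rate R decreasing → parameter X elevated)
(D) process P4 — parameter Y depressed ✓; rate R decreasing ✗; flag F1 raised ✓; signal on channel 2 ✗; parameter X elevated ✗
(E) mechanism M2 — parameter Y depressed ✗; rate R decreasing ✗; flag F1 raised ✗; signal on channel 2 ✓; parameter X elevated ✓
(C) alone accounts for all the evidence.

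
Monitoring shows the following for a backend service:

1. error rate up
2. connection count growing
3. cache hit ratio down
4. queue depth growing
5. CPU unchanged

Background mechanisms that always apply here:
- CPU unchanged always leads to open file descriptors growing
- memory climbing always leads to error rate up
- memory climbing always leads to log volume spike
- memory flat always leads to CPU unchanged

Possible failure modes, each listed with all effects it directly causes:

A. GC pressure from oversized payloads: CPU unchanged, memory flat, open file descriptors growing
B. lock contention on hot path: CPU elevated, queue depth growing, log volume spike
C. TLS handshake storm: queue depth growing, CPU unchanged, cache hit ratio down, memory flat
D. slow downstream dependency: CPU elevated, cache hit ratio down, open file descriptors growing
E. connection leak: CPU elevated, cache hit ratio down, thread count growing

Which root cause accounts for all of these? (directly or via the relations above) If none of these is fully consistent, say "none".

Testing each hypothesis:
(A) GC pressure from oversized payloads — error rate up ✗; connection count growing ✗; cache hit ratio down ✗; queue depth growing ✗; CPU unchanged ✓
(B) lock contention on hot path — fails on error rate up, connection count growing, cache hit ratio down, CPU unchanged (predicts CPU elevated, not CPU unchanged)
(C) TLS handshake storm — does not account for error rate up, connection count growing
(D) slow downstream dependency — error rate up ✗; connection count growing ✗; cache hit ratio down ✓; queue depth growing ✗; CPU unchanged ✗
(E) connection leak — fails on error rate up, connection count growing, queue depth growing, CPU unchanged (predicts CPU elevated, not CPU unchanged)
Every candidate fails on at least one observation.

none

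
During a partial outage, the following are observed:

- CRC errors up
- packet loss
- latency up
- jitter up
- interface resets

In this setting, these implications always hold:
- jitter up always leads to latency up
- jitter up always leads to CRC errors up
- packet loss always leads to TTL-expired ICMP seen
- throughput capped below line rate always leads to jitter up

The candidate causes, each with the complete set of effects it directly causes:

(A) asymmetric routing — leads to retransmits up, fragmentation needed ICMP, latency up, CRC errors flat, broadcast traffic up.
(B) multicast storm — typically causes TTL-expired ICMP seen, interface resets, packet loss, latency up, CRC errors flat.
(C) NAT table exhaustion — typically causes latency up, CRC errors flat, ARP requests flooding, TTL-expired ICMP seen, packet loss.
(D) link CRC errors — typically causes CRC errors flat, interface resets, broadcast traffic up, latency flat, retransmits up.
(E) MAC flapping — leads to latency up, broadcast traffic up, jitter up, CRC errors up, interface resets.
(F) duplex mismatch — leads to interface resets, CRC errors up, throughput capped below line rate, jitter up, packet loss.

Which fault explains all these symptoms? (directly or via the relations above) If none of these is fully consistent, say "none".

F

Checking each candidate against the observations:
(A) asymmetric routing — fails on CRC errors up, packet loss, jitter up, interface resets (predicts CRC errors flat, not CRC errors up)
(B) multicast storm — CRC errors up -; packet loss +; latency up +; jitter up -; interface resets +
(C) NAT table exhaustion — CRC errors up -; packet loss +; latency up +; jitter up -; interface resets -
(D) link CRC errors — CRC errors up -; packet loss -; latency up -; jitter up -; interface resets +
(E) MAC flapping — CRC errors up +; packet loss -; latency up +; jitter up +; interface resets +
(F) duplex mismatch — accounts for every observation (latency up through jitter up → latency up)
(F) is the only candidate with no mismatches.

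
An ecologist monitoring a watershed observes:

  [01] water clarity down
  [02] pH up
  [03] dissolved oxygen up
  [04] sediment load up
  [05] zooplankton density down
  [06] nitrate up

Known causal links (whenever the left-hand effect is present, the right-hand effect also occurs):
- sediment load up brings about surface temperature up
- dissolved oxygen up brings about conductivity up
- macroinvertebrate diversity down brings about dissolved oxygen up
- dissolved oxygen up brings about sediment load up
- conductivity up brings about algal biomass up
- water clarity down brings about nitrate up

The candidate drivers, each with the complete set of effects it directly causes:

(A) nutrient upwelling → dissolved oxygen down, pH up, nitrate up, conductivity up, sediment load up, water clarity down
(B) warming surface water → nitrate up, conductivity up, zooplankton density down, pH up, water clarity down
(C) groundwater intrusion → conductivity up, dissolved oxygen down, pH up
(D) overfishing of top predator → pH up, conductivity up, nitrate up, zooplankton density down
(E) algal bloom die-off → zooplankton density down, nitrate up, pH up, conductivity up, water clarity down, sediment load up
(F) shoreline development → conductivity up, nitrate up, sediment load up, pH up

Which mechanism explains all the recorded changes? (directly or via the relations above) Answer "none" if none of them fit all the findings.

Testing each hypothesis:
(A) nutrient upwelling — water clarity down ✓; pH up ✓; dissolved oxygen up ✗; sediment load up ✓; zooplankton density down ✗; nitrate up ✓
(B) warming surface water — does not account for dissolved oxygen up, sediment load up
(C) groundwater intrusion — water clarity down ✗; pH up ✓; dissolved oxygen up ✗; sediment load up ✗; zooplankton density down ✗; nitrate up ✗
(D) overfishing of top predator — water clarity down ✗; pH up ✓; dissolved oxygen up ✗; sediment load up ✗; zooplankton density down ✓; nitrate up ✓
(E) algal bloom die-off — water clarity down ✓; pH up ✓; dissolved oxygen up ✗; sediment load up ✓; zooplankton density down ✓; nitrate up ✓
(F) shoreline development — water clarity down ✗; pH up ✓; dissolved oxygen up ✗; sediment load up ✓; zooplankton density down ✗; nitrate up ✓
None of the listed candidates fits everything.

none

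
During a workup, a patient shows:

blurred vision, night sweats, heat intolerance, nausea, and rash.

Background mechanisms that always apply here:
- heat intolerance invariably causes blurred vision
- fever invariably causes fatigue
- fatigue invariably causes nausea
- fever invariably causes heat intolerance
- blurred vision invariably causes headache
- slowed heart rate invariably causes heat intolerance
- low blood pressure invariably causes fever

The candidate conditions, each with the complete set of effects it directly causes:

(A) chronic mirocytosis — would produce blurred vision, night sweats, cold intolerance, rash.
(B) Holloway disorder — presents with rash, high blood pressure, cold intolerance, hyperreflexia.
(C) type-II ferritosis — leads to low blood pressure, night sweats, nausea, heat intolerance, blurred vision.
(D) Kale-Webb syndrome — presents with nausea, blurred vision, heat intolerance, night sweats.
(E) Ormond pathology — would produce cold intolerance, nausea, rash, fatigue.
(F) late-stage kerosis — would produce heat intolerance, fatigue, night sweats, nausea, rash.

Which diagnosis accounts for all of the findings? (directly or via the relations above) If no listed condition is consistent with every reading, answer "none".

F

For each candidate, compare predicted effects to what was observed:
(A) chronic mirocytosis — fails on heat intolerance, nausea (predicts cold intolerance, not heat intolerance)
(B) Holloway disorder — blurred vision NO; night sweats NO; heat intolerance NO; nausea NO; rash yes
(C) type-II ferritosis — does not account for rash
(D) Kale-Webb syndrome — blurred vision yes; night sweats yes; heat intolerance yes; nausea yes; rash NO
(E) Ormond pathology — fails on blurred vision, night sweats, heat intolerance (predicts cold intolerance, not heat intolerance)
(F) late-stage kerosis — blurred vision yes (via heat intolerance → blurred vision); night sweats yes; heat intolerance yes; nausea yes; rash yes
Only (F) is consistent with every observation.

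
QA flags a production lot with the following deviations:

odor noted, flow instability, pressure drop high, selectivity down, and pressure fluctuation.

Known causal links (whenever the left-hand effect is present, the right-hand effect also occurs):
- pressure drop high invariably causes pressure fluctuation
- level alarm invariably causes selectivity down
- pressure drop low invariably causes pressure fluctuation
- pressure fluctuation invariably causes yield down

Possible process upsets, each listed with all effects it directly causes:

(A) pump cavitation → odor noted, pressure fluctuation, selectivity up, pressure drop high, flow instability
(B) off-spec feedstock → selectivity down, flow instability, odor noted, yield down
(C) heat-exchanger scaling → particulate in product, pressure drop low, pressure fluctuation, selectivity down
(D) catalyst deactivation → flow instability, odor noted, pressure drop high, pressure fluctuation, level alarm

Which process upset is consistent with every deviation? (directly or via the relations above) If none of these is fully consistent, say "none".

For each candidate, compare predicted effects to what was observed:
(A) pump cavitation — fails on selectivity down (predicts selectivity up, not selectivity down)
(B) off-spec feedstock — odor noted ✓; flow instability ✓; pressure drop high ✗; selectivity down ✓; pressure fluctuation ✗
(C) heat-exchanger scaling — fails on odor noted, flow instability, pressure drop high (predicts pressure drop low, not pressure drop high)
(D) catalyst deactivation — odor noted ✓; flow instability ✓; pressure drop high ✓; selectivity down ✓ (through level alarm → selectivity down); pressure fluctuation ✓
(D) is the only candidate with no mismatches.

D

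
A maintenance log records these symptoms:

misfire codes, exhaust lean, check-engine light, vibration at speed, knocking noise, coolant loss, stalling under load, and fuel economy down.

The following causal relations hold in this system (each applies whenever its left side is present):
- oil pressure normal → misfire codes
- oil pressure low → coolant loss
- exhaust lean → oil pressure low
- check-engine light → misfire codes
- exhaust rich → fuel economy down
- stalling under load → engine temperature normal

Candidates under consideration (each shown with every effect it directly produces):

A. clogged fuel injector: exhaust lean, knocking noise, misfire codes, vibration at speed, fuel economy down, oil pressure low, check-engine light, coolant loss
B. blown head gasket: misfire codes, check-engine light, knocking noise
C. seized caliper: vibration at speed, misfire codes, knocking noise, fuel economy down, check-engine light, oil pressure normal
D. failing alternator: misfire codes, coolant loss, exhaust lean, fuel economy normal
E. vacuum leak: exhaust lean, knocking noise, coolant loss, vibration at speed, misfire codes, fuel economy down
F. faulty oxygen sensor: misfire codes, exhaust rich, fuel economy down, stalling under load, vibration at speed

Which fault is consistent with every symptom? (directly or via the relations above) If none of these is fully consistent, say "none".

Checking each candidate against the observations:
(A) clogged fuel injector — misfire codes match; exhaust lean match; check-engine light match; vibration at speed match; knocking noise match; coolant loss match; stalling under load miss; fuel economy down match
(B) blown head gasket — misfire codes match; exhaust lean miss; check-engine light match; vibration at speed miss; knocking noise match; coolant loss miss; stalling under load miss; fuel economy down miss
(C) seized caliper — does not account for exhaust lean, coolant loss, stalling under load
(D) failing alternator — misfire codes match; exhaust lean match; check-engine light miss; vibration at speed miss; knocking noise miss; coolant loss match; stalling under load miss; fuel economy down miss
(E) vacuum leak — does not account for check-engine light, stalling under load
(F) faulty oxygen sensor — misfire codes match; exhaust lean miss; check-engine light miss; vibration at speed match; knocking noise miss; coolant loss miss; stalling under load match; fuel economy down match
None of the listed candidates fits everything.

none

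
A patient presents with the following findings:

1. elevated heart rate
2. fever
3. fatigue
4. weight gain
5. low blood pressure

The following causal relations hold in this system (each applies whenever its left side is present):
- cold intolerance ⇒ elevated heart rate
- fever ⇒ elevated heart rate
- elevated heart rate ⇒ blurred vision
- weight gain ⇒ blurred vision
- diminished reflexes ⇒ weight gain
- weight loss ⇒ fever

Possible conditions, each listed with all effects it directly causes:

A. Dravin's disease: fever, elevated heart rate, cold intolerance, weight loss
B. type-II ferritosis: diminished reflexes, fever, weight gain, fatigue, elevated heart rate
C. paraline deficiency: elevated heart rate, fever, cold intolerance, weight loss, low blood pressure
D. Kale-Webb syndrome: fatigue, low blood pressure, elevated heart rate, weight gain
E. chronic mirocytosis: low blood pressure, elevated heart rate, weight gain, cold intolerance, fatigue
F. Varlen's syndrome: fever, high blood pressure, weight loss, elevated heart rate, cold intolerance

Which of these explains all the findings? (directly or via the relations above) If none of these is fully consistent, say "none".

For each candidate, compare predicted effects to what was observed:
(A) Dravin's disease — elevated heart rate yes; fever yes; fatigue NO; weight gain NO; low blood pressure NO
(B) type-II ferritosis — elevated heart rate yes; fever yes; fatigue yes; weight gain yes; low blood pressure NO
(C) paraline deficiency — elevated heart rate yes; fever yes; fatigue NO; weight gain NO; low blood pressure yes
(D) Kale-Webb syndrome — does not account for fever
(E) chronic mirocytosis — elevated heart rate yes; fever NO; fatigue yes; weight gain yes; low blood pressure yes
(F) Varlen's syndrome — elevated heart rate yes; fever yes; fatigue NO; weight gain NO; low blood pressure NO
None of the listed candidates fits everything.

none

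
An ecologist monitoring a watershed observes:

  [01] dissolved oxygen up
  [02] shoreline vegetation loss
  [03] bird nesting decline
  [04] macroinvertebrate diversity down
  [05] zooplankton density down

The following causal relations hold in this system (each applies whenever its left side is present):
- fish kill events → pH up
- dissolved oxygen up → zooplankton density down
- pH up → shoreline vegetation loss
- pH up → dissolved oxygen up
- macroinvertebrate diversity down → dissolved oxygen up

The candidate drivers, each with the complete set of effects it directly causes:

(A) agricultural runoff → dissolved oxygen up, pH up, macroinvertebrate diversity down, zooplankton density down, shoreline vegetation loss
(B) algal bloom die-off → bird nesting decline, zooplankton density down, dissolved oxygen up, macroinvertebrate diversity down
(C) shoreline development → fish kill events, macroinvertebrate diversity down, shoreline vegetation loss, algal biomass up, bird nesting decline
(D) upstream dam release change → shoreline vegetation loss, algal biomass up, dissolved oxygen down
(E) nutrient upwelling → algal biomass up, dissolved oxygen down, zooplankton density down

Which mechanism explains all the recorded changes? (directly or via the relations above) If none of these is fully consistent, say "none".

C

Testing each hypothesis:
(A) agricultural runoff — dissolved oxygen up ✓; shoreline vegetation loss ✓; bird nesting decline ✗; macroinvertebrate diversity down ✓; zooplankton density down ✓
(B) algal bloom die-off — does not account for shoreline vegetation loss
(C) shoreline development — dissolved oxygen up ✓ (by macroinvertebrate diversity down → dissolved oxygen up); shoreline vegetation loss ✓; bird nesting decline ✓; macroinvertebrate diversity down ✓; zooplankton density down ✓ (by macroinvertebrate diversity down → dissolved oxygen up → zooplankton density down)
(D) upstream dam release change — dissolved oxygen up ✗; shoreline vegetation loss ✓; bird nesting decline ✗; macroinvertebrate diversity down ✗; zooplankton density down ✗
(E) nutrient upwelling — dissolved oxygen up ✗; shoreline vegetation loss ✗; bird nesting decline ✗; macroinvertebrate diversity down ✗; zooplankton density down ✓
(C) alone accounts for all the evidence.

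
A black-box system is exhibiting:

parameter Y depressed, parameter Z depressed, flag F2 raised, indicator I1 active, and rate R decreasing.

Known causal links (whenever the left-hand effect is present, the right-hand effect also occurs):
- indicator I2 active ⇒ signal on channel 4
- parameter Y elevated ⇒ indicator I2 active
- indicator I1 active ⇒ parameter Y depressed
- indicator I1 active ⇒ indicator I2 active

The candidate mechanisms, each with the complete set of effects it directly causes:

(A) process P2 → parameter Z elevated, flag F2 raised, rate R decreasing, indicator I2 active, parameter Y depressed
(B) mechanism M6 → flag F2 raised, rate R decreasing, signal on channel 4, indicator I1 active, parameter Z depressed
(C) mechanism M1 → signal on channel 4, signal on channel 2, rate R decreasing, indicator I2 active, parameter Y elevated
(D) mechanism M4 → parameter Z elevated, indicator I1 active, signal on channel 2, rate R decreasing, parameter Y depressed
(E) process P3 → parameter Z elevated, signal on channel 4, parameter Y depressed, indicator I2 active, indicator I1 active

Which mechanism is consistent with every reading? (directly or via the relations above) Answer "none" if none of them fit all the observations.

B

Per-candidate check:
(A) process P2 — fails on parameter Z depressed, indicator I1 active (predicts parameter Z elevated, not parameter Z depressed)
(B) mechanism M6 — parameter Y depressed ✓ (by indicator I1 active → parameter Y depressed); parameter Z depressed ✓; flag F2 raised ✓; indicator I1 active ✓; rate R decreasing ✓
(C) mechanism M1 — fails on parameter Y depressed, parameter Z depressed, flag F2 raised, indicator I1 active (predicts parameter Y elevated, not parameter Y depressed)
(D) mechanism M4 — parameter Y depressed ✓; parameter Z depressed ✗; flag F2 raised ✗; indicator I1 active ✓; rate R decreasing ✓
(E) process P3 — parameter Y depressed ✓; parameter Z depressed ✗; flag F2 raised ✗; indicator I1 active ✓; rate R decreasing ✗
(B) alone accounts for all the evidence.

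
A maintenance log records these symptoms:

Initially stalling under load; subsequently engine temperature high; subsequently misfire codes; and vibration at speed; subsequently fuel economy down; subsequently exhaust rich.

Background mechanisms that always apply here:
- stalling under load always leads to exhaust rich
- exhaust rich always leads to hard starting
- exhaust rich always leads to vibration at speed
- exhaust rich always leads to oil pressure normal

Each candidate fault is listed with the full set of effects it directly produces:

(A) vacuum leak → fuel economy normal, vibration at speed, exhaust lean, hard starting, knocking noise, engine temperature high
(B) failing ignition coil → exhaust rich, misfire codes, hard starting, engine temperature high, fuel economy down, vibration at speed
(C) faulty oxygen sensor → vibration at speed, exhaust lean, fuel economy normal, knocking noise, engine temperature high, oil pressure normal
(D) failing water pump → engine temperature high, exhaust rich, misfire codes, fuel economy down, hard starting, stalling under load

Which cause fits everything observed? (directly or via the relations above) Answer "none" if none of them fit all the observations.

D

Per-candidate check:
(A) vacuum leak — stalling under load miss; engine temperature high match; misfire codes miss; vibration at speed match; fuel economy down miss; exhaust rich miss
(B) failing ignition coil — does not account for stalling under load
(C) faulty oxygen sensor — stalling under load miss; engine temperature high match; misfire codes miss; vibration at speed match; fuel economy down miss; exhaust rich miss
(D) failing water pump — accounts for every observation (vibration at speed by exhaust rich → vibration at speed)
(D) is the only candidate with no mismatches.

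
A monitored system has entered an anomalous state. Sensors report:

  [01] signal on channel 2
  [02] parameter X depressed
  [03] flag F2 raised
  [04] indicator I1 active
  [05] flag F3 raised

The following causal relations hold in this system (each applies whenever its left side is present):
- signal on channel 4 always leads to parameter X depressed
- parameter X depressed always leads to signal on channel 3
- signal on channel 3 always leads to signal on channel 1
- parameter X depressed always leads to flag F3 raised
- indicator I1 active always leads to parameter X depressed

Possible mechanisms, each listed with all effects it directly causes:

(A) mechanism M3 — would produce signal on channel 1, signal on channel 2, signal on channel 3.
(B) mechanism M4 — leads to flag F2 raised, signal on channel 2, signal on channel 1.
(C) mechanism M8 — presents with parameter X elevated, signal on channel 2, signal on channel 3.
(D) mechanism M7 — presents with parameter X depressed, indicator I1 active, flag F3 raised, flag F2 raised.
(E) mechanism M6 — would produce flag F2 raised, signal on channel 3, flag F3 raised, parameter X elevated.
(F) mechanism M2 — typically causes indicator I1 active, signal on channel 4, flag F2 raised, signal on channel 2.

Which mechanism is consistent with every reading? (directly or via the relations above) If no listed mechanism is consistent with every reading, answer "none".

F

Per-candidate check:
(A) mechanism M3 — does not account for parameter X depressed, flag F2 raised, indicator I1 active, flag F3 raised
(B) mechanism M4 — does not account for parameter X depressed, indicator I1 active, flag F3 raised
(C) mechanism M8 — signal on channel 2 ✓; parameter X depressed ✗; flag F2 raised ✗; indicator I1 active ✗; flag F3 raised ✗
(D) mechanism M7 — does not account for signal on channel 2
(E) mechanism M6 — signal on channel 2 ✗; parameter X depressed ✗; flag F2 raised ✓; indicator I1 active ✗; flag F3 raised ✓
(F) mechanism M2 — signal on channel 2 ✓; parameter X depressed ✓ (by signal on channel 4 → parameter X depressed); flag F2 raised ✓; indicator I1 active ✓; flag F3 raised ✓ (by signal on channel 4 → parameter X depressed → flag F3 raised)
(F) is the only candidate with no mismatches.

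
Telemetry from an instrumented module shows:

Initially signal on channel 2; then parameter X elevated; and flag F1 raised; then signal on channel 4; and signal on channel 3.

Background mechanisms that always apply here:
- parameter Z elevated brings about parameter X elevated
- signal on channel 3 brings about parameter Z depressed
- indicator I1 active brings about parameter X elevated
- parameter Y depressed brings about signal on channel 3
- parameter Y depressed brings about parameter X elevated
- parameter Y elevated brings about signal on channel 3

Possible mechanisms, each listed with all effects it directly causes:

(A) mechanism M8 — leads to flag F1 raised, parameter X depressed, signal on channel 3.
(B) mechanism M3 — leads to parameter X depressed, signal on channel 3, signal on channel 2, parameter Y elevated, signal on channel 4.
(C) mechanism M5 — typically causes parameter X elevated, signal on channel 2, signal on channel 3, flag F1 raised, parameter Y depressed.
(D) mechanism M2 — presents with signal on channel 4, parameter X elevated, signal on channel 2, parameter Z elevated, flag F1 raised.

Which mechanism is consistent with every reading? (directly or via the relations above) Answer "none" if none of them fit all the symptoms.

Per-candidate check:
(A) mechanism M8 — signal on channel 2 miss; parameter X elevated miss; flag F1 raised match; signal on channel 4 miss; signal on channel 3 match
(B) mechanism M3 — signal on channel 2 match; parameter X elevated miss; flag F1 raised miss; signal on channel 4 match; signal on channel 3 match
(C) mechanism M5 — does not account for signal on channel 4
(D) mechanism M2 — does not account for signal on channel 3
None of the listed candidates fits everything.

none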